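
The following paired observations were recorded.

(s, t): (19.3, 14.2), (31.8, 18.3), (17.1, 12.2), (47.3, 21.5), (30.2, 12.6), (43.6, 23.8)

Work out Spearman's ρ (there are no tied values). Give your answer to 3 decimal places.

Rank s: 2, 4, 1, 6, 3, 5
Rank t: 3, 4, 1, 5, 2, 6
d = rank(s) − rank(t): -1, 0, 0, 1, 1, -1; Σd² = 4
ρ = 1 − 6Σd² / [n(n²−1)] = 1 − 6×4 / (6×35) = 1 − 24/210 ≈ 0.886

0.886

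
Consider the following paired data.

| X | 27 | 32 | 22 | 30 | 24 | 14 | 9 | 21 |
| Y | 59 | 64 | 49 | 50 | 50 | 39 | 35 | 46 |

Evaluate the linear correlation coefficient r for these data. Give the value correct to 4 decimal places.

n = 8, ΣX = 179, ΣY = 392, ΣX² = 4431, ΣY² = 19840, ΣXY = 9246
nΣXY − ΣXΣY = 73968 − 70168 = 3800
nΣX² − (ΣX)² = 35448 − 32041 = 3407; nΣY² − (ΣY)² = 158720 − 153664 = 5056
r = 3800 / √(3407 × 5056) = 3800 / 4150.3966 ≈ 0.9156

0.9156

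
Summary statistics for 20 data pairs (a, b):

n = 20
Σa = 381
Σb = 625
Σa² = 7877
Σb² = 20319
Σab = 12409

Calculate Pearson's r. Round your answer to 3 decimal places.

0.720

r = (nΣab − ΣaΣb) / √[(nΣa² − (Σa)²)(nΣb² − (Σb)²)]
Numerator: 20×12409 − 381×625 = 10055
Denominator: √[(157540 − 145161)(406380 − 390625)] = √[12379 × 15755] = 13965.3552
r = 10055 / 13965.3552 ≈ 0.720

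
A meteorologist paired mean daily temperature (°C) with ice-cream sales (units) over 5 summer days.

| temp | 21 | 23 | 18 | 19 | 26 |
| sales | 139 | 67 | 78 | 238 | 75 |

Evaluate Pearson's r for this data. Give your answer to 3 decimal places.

-0.474

n = 5, Σx = 107, Σy = 597, Σx² = 2331, Σy² = 92163, Σxy = 12336
nΣxy − ΣxΣy = 61680 − 63879 = -2199
nΣx² − (Σx)² = 11655 − 11449 = 206; nΣy² − (Σy)² = 460815 − 356409 = 104406
r = -2199 / √(206 × 104406) = -2199 / 4637.6326 ≈ -0.474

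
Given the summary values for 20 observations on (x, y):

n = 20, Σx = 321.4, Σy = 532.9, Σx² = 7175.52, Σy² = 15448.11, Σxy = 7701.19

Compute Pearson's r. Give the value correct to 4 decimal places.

-0.5443

r = (nΣxy − ΣxΣy) / √[(nΣx² − (Σx)²)(nΣy² − (Σy)²)]
Numerator: 20×7701.19 − 321.4×532.9 = -17250.26
Denominator: √[(143510.4 − 103297.96)(308962.2 − 283982.41)] = √[40212.44 × 24979.79] = 31693.8213
r = -17250.26 / 31693.8213 ≈ -0.5443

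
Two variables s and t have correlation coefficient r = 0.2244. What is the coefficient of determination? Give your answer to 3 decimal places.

0.050

r² = (0.2244)² = 0.050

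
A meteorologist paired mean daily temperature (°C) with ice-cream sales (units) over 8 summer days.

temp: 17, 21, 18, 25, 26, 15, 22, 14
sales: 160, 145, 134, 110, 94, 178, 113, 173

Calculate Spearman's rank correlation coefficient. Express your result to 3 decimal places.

-0.952

Rank temp: 3, 5, 4, 7, 8, 2, 6, 1
Rank sales: 6, 5, 4, 2, 1, 8, 3, 7
d = rank(temp) − rank(sales): -3, 0, 0, 5, 7, -6, 3, -6; Σd² = 164
ρ = 1 − 6Σd² / [n(n²−1)] = 1 − 6×164 / (8×63) = 1 − 984/504 ≈ -0.952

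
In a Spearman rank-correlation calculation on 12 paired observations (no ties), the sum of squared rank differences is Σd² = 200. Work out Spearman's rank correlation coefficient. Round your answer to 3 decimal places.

0.301

ρ = 1 − 6Σd² / [n(n²−1)] = 1 − 6×200 / (12×143)
  = 1 − 1200/1716 = 1 − 0.6993 ≈ 0.301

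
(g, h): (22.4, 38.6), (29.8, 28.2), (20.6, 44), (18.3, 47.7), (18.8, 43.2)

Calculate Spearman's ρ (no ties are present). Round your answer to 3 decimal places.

-0.900

Rank g: 4, 5, 3, 1, 2
Rank h: 2, 1, 4, 5, 3
d = rank(g) − rank(h): 2, 4, -1, -4, -1; Σd² = 38
ρ = 1 − 6Σd² / [n(n²−1)] = 1 − 6×38 / (5×24) = 1 − 228/120 ≈ -0.900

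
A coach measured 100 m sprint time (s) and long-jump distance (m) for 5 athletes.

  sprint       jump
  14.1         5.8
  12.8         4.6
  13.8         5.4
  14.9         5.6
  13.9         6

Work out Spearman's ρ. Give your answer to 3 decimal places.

Rank sprint: 4, 1, 2, 5, 3
Rank jump: 4, 1, 2, 3, 5
d = rank(sprint) − rank(jump): 0, 0, 0, 2, -2; Σd² = 8
ρ = 1 − 6Σd² / [n(n²−1)] = 1 − 6×8 / (5×24) = 1 − 48/120 ≈ 0.600

0.600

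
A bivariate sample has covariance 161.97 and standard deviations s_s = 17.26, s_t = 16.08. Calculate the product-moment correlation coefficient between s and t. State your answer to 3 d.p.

r = Cov(s,t) / (s_s · s_t) = 161.97 / (17.26 × 16.08)
  = 161.97 / 277.5408 ≈ 0.584

0.584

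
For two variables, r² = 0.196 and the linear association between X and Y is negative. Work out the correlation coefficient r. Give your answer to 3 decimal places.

-0.443

|r| = √0.196 = 0.443
The association is negative, so r = −0.443.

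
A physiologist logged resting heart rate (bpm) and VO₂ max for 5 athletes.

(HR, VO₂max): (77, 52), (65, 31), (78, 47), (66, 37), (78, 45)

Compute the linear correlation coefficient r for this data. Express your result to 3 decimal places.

0.910

n = 5, Σx = 364, Σy = 212, Σx² = 26678, Σy² = 9268, Σxy = 15637
nΣxy − ΣxΣy = 78185 − 77168 = 1017
nΣx² − (Σx)² = 133390 − 132496 = 894; nΣy² − (Σy)² = 46340 − 44944 = 1396
r = 1017 / √(894 × 1396) = 1017 / 1117.1499 ≈ 0.910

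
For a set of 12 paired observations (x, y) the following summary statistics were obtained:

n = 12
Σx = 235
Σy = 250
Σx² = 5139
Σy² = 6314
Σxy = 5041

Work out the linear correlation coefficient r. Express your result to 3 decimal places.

r = (nΣxy − ΣxΣy) / √[(nΣx² − (Σx)²)(nΣy² − (Σy)²)]
Numerator: 12×5041 − 235×250 = 1742
Denominator: √[(61668 − 55225)(75768 − 62500)] = √[6443 × 13268] = 9245.8490
r = 1742 / 9245.8490 ≈ 0.188

0.188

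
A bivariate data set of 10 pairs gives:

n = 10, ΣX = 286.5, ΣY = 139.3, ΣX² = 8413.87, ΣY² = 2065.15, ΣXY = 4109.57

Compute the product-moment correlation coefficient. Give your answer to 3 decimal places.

0.741

r = (nΣXY − ΣXΣY) / √[(nΣX² − (ΣX)²)(nΣY² − (ΣY)²)]
Numerator: 10×4109.57 − 286.5×139.3 = 1186.25
Denominator: √[(84138.7 − 82082.25)(20651.5 − 19404.49)] = √[2056.45 × 1247.01] = 1601.3787
r = 1186.25 / 1601.3787 ≈ 0.741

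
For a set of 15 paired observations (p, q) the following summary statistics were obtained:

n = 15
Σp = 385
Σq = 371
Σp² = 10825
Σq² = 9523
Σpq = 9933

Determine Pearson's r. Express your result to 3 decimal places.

0.718

r = (nΣpq − ΣpΣq) / √[(nΣp² − (Σp)²)(nΣq² − (Σq)²)]
Numerator: 15×9933 − 385×371 = 6160
Denominator: √[(162375 − 148225)(142845 − 137641)] = √[14150 × 5204] = 8581.1771
r = 6160 / 8581.1771 ≈ 0.718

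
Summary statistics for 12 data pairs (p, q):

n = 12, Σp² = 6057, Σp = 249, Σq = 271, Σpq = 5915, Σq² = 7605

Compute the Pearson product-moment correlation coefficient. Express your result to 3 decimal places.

r = (nΣpq − ΣpΣq) / √[(nΣp² − (Σp)²)(nΣq² − (Σq)²)]
Numerator: 12×5915 − 249×271 = 3501
Denominator: √[(72684 − 62001)(91260 − 73441)] = √[10683 × 17819] = 13797.1148
r = 3501 / 13797.1148 ≈ 0.254

0.254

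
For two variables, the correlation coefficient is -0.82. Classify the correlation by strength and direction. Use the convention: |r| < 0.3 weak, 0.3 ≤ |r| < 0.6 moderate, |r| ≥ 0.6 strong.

strong negative

r = -0.82 < 0 so the relationship is negative.
|r| = 0.82, which falls in the strong range.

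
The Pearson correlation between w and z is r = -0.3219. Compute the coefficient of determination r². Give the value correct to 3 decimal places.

0.104

r² = (-0.3219)² = 0.104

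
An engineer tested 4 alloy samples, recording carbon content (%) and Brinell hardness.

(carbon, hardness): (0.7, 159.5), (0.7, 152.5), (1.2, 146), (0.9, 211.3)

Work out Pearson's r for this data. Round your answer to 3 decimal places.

n = 4, Σx = 3.5, Σy = 669.3, Σx² = 3.23, Σy² = 114660.19, Σxy = 583.77
nΣxy − ΣxΣy = 2335.08 − 2342.55 = -7.47
nΣx² − (Σx)² = 12.92 − 12.25 = 0.67; nΣy² − (Σy)² = 458640.76 − 447962.49 = 10678.27
r = -7.47 / √(0.67 × 10678.27) = -7.47 / 84.5839 ≈ -0.088

-0.088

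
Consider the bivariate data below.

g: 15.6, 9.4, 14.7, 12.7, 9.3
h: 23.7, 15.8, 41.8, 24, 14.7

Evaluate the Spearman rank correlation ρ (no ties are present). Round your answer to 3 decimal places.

Rank g: 5, 2, 4, 3, 1
Rank h: 3, 2, 5, 4, 1
d = rank(g) − rank(h): 2, 0, -1, -1, 0; Σd² = 6
ρ = 1 − 6Σd² / [n(n²−1)] = 1 − 6×6 / (5×24) = 1 − 36/120 ≈ 0.700

0.700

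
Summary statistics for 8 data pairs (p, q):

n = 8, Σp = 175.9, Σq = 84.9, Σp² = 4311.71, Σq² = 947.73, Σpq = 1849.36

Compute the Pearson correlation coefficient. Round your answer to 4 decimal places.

-0.1206

r = (nΣpq − ΣpΣq) / √[(nΣp² − (Σp)²)(nΣq² − (Σq)²)]
Numerator: 8×1849.36 − 175.9×84.9 = -139.03
Denominator: √[(34493.68 − 30940.81)(7581.84 − 7208.01)] = √[3552.87 × 373.83] = 1152.4623
r = -139.03 / 1152.4623 ≈ -0.1206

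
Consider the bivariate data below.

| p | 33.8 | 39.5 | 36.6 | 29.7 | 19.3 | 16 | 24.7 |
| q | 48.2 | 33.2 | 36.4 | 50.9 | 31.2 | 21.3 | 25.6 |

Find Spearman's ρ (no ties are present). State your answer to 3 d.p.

0.607

Rank p: 5, 7, 6, 4, 2, 1, 3
Rank q: 6, 4, 5, 7, 3, 1, 2
d = rank(p) − rank(q): -1, 3, 1, -3, -1, 0, 1; Σd² = 22
ρ = 1 − 6Σd² / [n(n²−1)] = 1 − 6×22 / (7×48) = 1 − 132/336 ≈ 0.607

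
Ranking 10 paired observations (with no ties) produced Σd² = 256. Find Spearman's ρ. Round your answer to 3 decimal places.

-0.552

ρ = 1 − 6Σd² / [n(n²−1)] = 1 − 6×256 / (10×99)
  = 1 − 1536/990 = 1 − 1.5515 ≈ -0.552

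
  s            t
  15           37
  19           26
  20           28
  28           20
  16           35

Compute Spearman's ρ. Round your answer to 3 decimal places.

-0.900

Rank s: 1, 3, 4, 5, 2
Rank t: 5, 2, 3, 1, 4
d = rank(s) − rank(t): -4, 1, 1, 4, -2; Σd² = 38
ρ = 1 − 6Σd² / [n(n²−1)] = 1 − 6×38 / (5×24) = 1 − 228/120 ≈ -0.900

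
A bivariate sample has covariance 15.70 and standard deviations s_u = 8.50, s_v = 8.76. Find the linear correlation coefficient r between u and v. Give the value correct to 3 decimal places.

0.211

r = Cov(u,v) / (s_u · s_v) = 15.70 / (8.50 × 8.76)
  = 15.70 / 74.4600 ≈ 0.211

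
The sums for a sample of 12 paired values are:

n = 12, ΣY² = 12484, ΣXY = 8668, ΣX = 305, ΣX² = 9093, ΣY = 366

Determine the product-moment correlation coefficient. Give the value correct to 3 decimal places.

-0.477

r = (nΣXY − ΣXΣY) / √[(nΣX² − (ΣX)²)(nΣY² − (ΣY)²)]
Numerator: 12×8668 − 305×366 = -7614
Denominator: √[(109116 − 93025)(149808 − 133956)] = √[16091 × 15852] = 15971.0529
r = -7614 / 15971.0529 ≈ -0.477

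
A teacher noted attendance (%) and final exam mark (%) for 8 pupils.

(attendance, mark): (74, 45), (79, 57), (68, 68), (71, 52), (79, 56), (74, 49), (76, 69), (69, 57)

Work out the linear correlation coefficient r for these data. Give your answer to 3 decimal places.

n = 8, Σx = 590, Σy = 453, Σx² = 43636, Σy² = 26149, Σxy = 33376
nΣxy − ΣxΣy = 267008 − 267270 = -262
nΣx² − (Σx)² = 349088 − 348100 = 988; nΣy² − (Σy)² = 209192 − 205209 = 3983
r = -262 / √(988 × 3983) = -262 / 1983.7349 ≈ -0.132

-0.132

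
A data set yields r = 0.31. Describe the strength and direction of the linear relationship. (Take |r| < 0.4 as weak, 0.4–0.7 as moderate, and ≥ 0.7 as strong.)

r = 0.31 > 0 so the relationship is positive.
|r| = 0.31, which falls in the weak range.

weak positive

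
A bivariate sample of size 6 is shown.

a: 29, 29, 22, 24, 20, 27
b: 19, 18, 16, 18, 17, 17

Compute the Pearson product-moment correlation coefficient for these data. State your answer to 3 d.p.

n = 6, Σa = 151, Σb = 105, Σa² = 3871, Σb² = 1843, Σab = 2656
nΣab − ΣaΣb = 15936 − 15855 = 81
nΣa² − (Σa)² = 23226 − 22801 = 425; nΣb² − (Σb)² = 11058 − 11025 = 33
r = 81 / √(425 × 33) = 81 / 118.4272 ≈ 0.684

0.684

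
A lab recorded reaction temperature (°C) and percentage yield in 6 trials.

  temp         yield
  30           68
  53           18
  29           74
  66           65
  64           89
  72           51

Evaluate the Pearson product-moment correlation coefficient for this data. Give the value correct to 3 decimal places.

-0.133

n = 6, Σx = 314, Σy = 365, Σx² = 18186, Σy² = 25171, Σxy = 18798
nΣxy − ΣxΣy = 112788 − 114610 = -1822
nΣx² − (Σx)² = 109116 − 98596 = 10520; nΣy² − (Σy)² = 151026 − 133225 = 17801
r = -1822 / √(10520 × 17801) = -1822 / 13684.5358 ≈ -0.133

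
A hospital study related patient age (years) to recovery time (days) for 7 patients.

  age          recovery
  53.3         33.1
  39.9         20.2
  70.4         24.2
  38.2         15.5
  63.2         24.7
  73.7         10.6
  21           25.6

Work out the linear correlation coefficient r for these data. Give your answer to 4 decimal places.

-0.1911

n = 7, Σx = 359.7, Σy = 153.9, Σx² = 20715.23, Σy² = 3707.35, Σxy = 7745.85
nΣxy − ΣxΣy = 54220.95 − 55357.83 = -1136.88
nΣx² − (Σx)² = 145006.61 − 129384.09 = 15622.52; nΣy² − (Σy)² = 25951.45 − 23685.21 = 2266.24
r = -1136.88 / √(15622.52 × 2266.24) = -1136.88 / 5950.1580 ≈ -0.1911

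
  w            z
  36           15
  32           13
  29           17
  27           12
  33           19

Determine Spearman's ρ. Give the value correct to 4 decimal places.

0.5000

Rank w: 5, 3, 2, 1, 4
Rank z: 3, 2, 4, 1, 5
d = rank(w) − rank(z): 2, 1, -2, 0, -1; Σd² = 10
ρ = 1 − 6Σd² / [n(n²−1)] = 1 − 6×10 / (5×24) = 1 − 60/120 ≈ 0.5000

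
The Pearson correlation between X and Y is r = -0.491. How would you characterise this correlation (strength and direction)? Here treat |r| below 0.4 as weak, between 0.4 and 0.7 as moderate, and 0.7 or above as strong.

moderate negative

r = -0.491 < 0 so the relationship is negative.
|r| = 0.491, which falls in the moderate range.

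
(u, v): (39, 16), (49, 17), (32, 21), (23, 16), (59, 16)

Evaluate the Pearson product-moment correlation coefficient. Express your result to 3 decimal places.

-0.273

n = 5, Σu = 202, Σv = 86, Σu² = 8956, Σv² = 1498, Σuv = 3441
nΣuv − ΣuΣv = 17205 − 17372 = -167
nΣu² − (Σu)² = 44780 − 40804 = 3976; nΣv² − (Σv)² = 7490 − 7396 = 94
r = -167 / √(3976 × 94) = -167 / 611.3461 ≈ -0.273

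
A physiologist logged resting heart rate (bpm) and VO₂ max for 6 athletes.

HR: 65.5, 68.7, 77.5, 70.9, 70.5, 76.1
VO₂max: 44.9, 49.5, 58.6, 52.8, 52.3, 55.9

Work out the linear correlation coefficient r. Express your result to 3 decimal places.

0.978

n = 6, Σx = 429.2, Σy = 314, Σx² = 30804.46, Σy² = 16548.16, Σxy = 22567.76
nΣxy − ΣxΣy = 135406.56 − 134768.8 = 637.76
nΣx² − (Σx)² = 184826.76 − 184212.64 = 614.12; nΣy² − (Σy)² = 99288.96 − 98596 = 692.96
r = 637.76 / √(614.12 × 692.96) = 637.76 / 652.3501 ≈ 0.978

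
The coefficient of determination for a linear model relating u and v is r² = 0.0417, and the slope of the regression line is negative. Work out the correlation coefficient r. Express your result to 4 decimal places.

|r| = √0.0417 = 0.2042
The association is negative, so r = −0.2042.

-0.2042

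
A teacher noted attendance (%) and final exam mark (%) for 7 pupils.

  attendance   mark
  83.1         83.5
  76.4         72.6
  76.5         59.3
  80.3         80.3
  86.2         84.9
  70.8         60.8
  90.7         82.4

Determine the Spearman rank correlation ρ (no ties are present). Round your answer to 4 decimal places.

Rank attendance: 5, 2, 3, 4, 6, 1, 7
Rank mark: 6, 3, 1, 4, 7, 2, 5
d = rank(attendance) − rank(mark): -1, -1, 2, 0, -1, -1, 2; Σd² = 12
ρ = 1 − 6Σd² / [n(n²−1)] = 1 − 6×12 / (7×48) = 1 − 72/336 ≈ 0.7857

0.7857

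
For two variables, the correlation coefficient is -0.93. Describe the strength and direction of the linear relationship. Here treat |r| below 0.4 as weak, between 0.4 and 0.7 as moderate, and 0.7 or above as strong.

strong negative

r = -0.93 < 0 so the relationship is negative.
|r| = 0.93, which falls in the strong range.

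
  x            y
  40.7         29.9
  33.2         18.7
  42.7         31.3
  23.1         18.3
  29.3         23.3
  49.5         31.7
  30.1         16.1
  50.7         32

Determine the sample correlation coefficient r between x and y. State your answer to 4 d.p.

0.8897

n = 8, Σx = 299.3, Σy = 201.3, Σx² = 11900.87, Σy² = 5389.27, Σxy = 7955.86
nΣxy − ΣxΣy = 63646.88 − 60249.09 = 3397.79
nΣx² − (Σx)² = 95206.96 − 89580.49 = 5626.47; nΣy² − (Σy)² = 43114.16 − 40521.69 = 2592.47
r = 3397.79 / √(5626.47 × 2592.47) = 3397.79 / 3819.2217 ≈ 0.8897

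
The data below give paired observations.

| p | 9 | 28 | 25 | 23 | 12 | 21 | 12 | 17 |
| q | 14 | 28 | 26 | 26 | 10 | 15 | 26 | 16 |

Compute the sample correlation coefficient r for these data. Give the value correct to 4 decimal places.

n = 8, Σp = 147, Σq = 161, Σp² = 3037, Σq² = 3589, Σpq = 3177
nΣpq − ΣpΣq = 25416 − 23667 = 1749
nΣp² − (Σp)² = 24296 − 21609 = 2687; nΣq² − (Σq)² = 28712 − 25921 = 2791
r = 1749 / √(2687 × 2791) = 1749 / 2738.5063 ≈ 0.6387

0.6387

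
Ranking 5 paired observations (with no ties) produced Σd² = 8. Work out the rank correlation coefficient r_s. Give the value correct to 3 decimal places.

ρ = 1 − 6Σd² / [n(n²−1)] = 1 − 6×8 / (5×24)
  = 1 − 48/120 = 1 − 0.4000 ≈ 0.600

0.600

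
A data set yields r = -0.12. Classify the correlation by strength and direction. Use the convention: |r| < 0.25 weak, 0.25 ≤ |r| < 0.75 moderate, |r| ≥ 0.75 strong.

weak negative

r = -0.12 < 0 so the relationship is negative.
|r| = 0.12, which falls in the weak range.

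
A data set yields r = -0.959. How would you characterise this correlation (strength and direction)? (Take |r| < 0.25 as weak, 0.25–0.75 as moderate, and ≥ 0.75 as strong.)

r = -0.959 < 0 so the relationship is negative.
|r| = 0.959, which falls in the strong range.

strong negative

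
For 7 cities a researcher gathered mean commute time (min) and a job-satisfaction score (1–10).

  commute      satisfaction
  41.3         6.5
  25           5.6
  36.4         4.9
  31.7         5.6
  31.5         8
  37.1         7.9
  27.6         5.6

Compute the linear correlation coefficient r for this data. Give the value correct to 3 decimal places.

0.269

n = 7, Σx = 230.6, Σy = 44.1, Σx² = 7790.96, Σy² = 286.75, Σxy = 1463.98
nΣxy − ΣxΣy = 10247.86 − 10169.46 = 78.4
nΣx² − (Σx)² = 54536.72 − 53176.36 = 1360.36; nΣy² − (Σy)² = 2007.25 − 1944.81 = 62.44
r = 78.4 / √(1360.36 × 62.44) = 78.4 / 291.4462 ≈ 0.269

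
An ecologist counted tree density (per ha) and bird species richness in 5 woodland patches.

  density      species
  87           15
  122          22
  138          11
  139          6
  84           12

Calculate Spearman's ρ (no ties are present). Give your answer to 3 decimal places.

-0.600

Rank density: 2, 3, 4, 5, 1
Rank species: 4, 5, 2, 1, 3
d = rank(density) − rank(species): -2, -2, 2, 4, -2; Σd² = 32
ρ = 1 − 6Σd² / [n(n²−1)] = 1 − 6×32 / (5×24) = 1 − 192/120 ≈ -0.600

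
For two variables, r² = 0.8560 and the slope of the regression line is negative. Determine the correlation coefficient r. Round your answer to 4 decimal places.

-0.9252

|r| = √0.8560 = 0.9252
The association is negative, so r = −0.9252.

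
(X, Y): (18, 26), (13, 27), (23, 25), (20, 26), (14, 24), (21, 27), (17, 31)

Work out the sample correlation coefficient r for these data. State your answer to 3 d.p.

n = 7, ΣX = 126, ΣY = 186, ΣX² = 2348, ΣY² = 4972, ΣXY = 3344
nΣXY − ΣXΣY = 23408 − 23436 = -28
nΣX² − (ΣX)² = 16436 − 15876 = 560; nΣY² − (ΣY)² = 34804 − 34596 = 208
r = -28 / √(560 × 208) = -28 / 341.2917 ≈ -0.082

-0.082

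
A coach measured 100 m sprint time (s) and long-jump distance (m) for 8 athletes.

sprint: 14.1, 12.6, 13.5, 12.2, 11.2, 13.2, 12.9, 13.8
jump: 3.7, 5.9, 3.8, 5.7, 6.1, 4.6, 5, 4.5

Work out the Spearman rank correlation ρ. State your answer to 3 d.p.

Rank sprint: 8, 3, 6, 2, 1, 5, 4, 7
Rank jump: 1, 7, 2, 6, 8, 4, 5, 3
d = rank(sprint) − rank(jump): 7, -4, 4, -4, -7, 1, -1, 4; Σd² = 164
ρ = 1 − 6Σd² / [n(n²−1)] = 1 − 6×164 / (8×63) = 1 − 984/504 ≈ -0.952

-0.952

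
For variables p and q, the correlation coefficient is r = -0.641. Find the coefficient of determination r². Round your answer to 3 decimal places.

0.411

r² = (-0.641)² = 0.411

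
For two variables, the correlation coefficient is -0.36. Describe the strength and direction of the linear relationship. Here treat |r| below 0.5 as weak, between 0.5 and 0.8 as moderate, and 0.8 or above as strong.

weak negative

r = -0.36 < 0 so the relationship is negative.
|r| = 0.36, which falls in the weak range.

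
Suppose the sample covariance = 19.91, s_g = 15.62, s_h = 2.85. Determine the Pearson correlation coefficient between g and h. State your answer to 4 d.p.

0.4472

r = Cov(g,h) / (s_g · s_h) = 19.91 / (15.62 × 2.85)
  = 19.91 / 44.5170 ≈ 0.4472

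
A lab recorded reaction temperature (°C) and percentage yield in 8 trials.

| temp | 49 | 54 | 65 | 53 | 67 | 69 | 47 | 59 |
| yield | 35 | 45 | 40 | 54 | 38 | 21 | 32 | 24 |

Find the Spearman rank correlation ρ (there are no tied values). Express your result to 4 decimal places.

Rank temp: 2, 4, 6, 3, 7, 8, 1, 5
Rank yield: 4, 7, 6, 8, 5, 1, 3, 2
d = rank(temp) − rank(yield): -2, -3, 0, -5, 2, 7, -2, 3; Σd² = 104
ρ = 1 − 6Σd² / [n(n²−1)] = 1 − 6×104 / (8×63) = 1 − 624/504 ≈ -0.2381

-0.2381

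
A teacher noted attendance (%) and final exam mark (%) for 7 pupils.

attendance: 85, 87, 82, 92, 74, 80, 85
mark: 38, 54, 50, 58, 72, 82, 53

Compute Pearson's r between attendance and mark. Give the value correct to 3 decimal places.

n = 7, Σx = 585, Σy = 407, Σx² = 49083, Σy² = 24941, Σxy = 33757
nΣxy − ΣxΣy = 236299 − 238095 = -1796
nΣx² − (Σx)² = 343581 − 342225 = 1356; nΣy² − (Σy)² = 174587 − 165649 = 8938
r = -1796 / √(1356 × 8938) = -1796 / 3481.3687 ≈ -0.516

-0.516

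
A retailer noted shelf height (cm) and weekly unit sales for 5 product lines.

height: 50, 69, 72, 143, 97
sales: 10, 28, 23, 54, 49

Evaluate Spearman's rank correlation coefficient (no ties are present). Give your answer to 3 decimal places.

Rank height: 1, 2, 3, 5, 4
Rank sales: 1, 3, 2, 5, 4
d = rank(height) − rank(sales): 0, -1, 1, 0, 0; Σd² = 2
ρ = 1 − 6Σd² / [n(n²−1)] = 1 − 6×2 / (5×24) = 1 − 12/120 ≈ 0.900

0.900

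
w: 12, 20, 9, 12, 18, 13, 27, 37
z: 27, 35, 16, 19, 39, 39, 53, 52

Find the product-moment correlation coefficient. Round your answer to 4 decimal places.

0.8589

n = 8, Σw = 148, Σz = 280, Σw² = 3360, Σz² = 11126, Σwz = 5960
nΣwz − ΣwΣz = 47680 − 41440 = 6240
nΣw² − (Σw)² = 26880 − 21904 = 4976; nΣz² − (Σz)² = 89008 − 78400 = 10608
r = 6240 / √(4976 × 10608) = 6240 / 7265.3567 ≈ 0.8589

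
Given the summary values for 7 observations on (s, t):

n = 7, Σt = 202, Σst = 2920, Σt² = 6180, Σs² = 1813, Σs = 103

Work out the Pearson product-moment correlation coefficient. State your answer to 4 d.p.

-0.1619

r = (nΣst − ΣsΣt) / √[(nΣs² − (Σs)²)(nΣt² − (Σt)²)]
Numerator: 7×2920 − 103×202 = -366
Denominator: √[(12691 − 10609)(43260 − 40804)] = √[2082 × 2456] = 2261.2811
r = -366 / 2261.2811 ≈ -0.1619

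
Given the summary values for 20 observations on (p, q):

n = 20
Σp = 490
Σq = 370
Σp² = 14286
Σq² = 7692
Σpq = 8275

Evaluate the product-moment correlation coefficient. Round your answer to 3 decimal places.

-0.568

r = (nΣpq − ΣpΣq) / √[(nΣp² − (Σp)²)(nΣq² − (Σq)²)]
Numerator: 20×8275 − 490×370 = -15800
Denominator: √[(285720 − 240100)(153840 − 136900)] = √[45620 × 16940] = 27799.3309
r = -15800 / 27799.3309 ≈ -0.568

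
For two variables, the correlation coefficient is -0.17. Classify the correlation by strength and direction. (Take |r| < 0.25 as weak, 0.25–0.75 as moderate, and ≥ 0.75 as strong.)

r = -0.17 < 0 so the relationship is negative.
|r| = 0.17, which falls in the weak range.

weak negative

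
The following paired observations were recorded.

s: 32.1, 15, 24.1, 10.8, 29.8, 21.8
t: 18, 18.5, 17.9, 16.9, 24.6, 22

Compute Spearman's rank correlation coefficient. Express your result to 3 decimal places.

0.371

Rank s: 6, 2, 4, 1, 5, 3
Rank t: 3, 4, 2, 1, 6, 5
d = rank(s) − rank(t): 3, -2, 2, 0, -1, -2; Σd² = 22
ρ = 1 − 6Σd² / [n(n²−1)] = 1 − 6×22 / (6×35) = 1 − 132/210 ≈ 0.371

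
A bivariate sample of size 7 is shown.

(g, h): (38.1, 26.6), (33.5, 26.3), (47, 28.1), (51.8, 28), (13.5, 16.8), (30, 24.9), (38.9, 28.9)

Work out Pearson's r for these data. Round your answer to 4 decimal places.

0.8988

n = 7, Σg = 252.8, Σh = 179.6, Σg² = 10061.56, Σh² = 4710.32, Σgh = 6763.62
nΣgh − ΣgΣh = 47345.34 − 45402.88 = 1942.46
nΣg² − (Σg)² = 70430.92 − 63907.84 = 6523.08; nΣh² − (Σh)² = 32972.24 − 32256.16 = 716.08
r = 1942.46 / √(6523.08 × 716.08) = 1942.46 / 2161.2605 ≈ 0.8988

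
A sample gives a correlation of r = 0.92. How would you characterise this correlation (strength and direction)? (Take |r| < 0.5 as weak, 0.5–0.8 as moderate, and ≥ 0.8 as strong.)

r = 0.92 > 0 so the relationship is positive.
|r| = 0.92, which falls in the strong range.

strong positive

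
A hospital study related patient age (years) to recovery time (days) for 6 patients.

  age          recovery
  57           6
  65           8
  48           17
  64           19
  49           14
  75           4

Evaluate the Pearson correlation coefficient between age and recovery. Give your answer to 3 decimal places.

n = 6, Σx = 358, Σy = 68, Σx² = 21900, Σy² = 962, Σxy = 3880
nΣxy − ΣxΣy = 23280 − 24344 = -1064
nΣx² − (Σx)² = 131400 − 128164 = 3236; nΣy² − (Σy)² = 5772 − 4624 = 1148
r = -1064 / √(3236 × 1148) = -1064 / 1927.4148 ≈ -0.552

-0.552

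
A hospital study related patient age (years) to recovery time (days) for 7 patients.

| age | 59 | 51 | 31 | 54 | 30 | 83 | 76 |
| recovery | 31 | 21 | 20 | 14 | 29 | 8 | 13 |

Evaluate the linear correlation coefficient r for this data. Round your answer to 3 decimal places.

-0.645

n = 7, Σx = 384, Σy = 136, Σx² = 23524, Σy² = 3072, Σxy = 6798
nΣxy − ΣxΣy = 47586 − 52224 = -4638
nΣx² − (Σx)² = 164668 − 147456 = 17212; nΣy² − (Σy)² = 21504 − 18496 = 3008
r = -4638 / √(17212 × 3008) = -4638 / 7195.3941 ≈ -0.645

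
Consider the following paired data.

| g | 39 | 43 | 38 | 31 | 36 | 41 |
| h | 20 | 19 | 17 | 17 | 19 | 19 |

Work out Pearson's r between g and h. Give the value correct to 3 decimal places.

n = 6, Σg = 228, Σh = 111, Σg² = 8752, Σh² = 2061, Σgh = 4233
nΣgh − ΣgΣh = 25398 − 25308 = 90
nΣg² − (Σg)² = 52512 − 51984 = 528; nΣh² − (Σh)² = 12366 − 12321 = 45
r = 90 / √(528 × 45) = 90 / 154.1428 ≈ 0.584

0.584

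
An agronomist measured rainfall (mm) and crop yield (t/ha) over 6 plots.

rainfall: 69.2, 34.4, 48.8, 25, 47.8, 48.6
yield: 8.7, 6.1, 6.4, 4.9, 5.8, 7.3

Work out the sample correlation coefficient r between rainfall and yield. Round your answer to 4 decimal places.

n = 6, Σx = 273.8, Σy = 39.2, Σx² = 13625.24, Σy² = 264.8, Σxy = 1878.72
nΣxy − ΣxΣy = 11272.32 − 10732.96 = 539.36
nΣx² − (Σx)² = 81751.44 − 74966.44 = 6785; nΣy² − (Σy)² = 1588.8 − 1536.64 = 52.16
r = 539.36 / √(6785 × 52.16) = 539.36 / 594.8997 ≈ 0.9066

0.9066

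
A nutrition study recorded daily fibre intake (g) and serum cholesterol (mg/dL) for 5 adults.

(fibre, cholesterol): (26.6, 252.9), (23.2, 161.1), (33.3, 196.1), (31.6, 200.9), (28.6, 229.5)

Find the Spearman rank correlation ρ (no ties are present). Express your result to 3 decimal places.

Rank fibre: 2, 1, 5, 4, 3
Rank cholesterol: 5, 1, 2, 3, 4
d = rank(fibre) − rank(cholesterol): -3, 0, 3, 1, -1; Σd² = 20
ρ = 1 − 6Σd² / [n(n²−1)] = 1 − 6×20 / (5×24) = 1 − 120/120 ≈ 0.000

0.000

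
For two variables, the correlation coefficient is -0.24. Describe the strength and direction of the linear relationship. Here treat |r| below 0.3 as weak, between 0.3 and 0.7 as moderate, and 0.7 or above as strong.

weak negative

r = -0.24 < 0 so the relationship is negative.
|r| = 0.24, which falls in the weak range.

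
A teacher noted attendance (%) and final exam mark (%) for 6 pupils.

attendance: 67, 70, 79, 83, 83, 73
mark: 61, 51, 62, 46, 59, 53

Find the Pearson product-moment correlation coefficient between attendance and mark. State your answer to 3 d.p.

-0.174

n = 6, Σx = 455, Σy = 332, Σx² = 34737, Σy² = 18572, Σxy = 25139
nΣxy − ΣxΣy = 150834 − 151060 = -226
nΣx² − (Σx)² = 208422 − 207025 = 1397; nΣy² − (Σy)² = 111432 − 110224 = 1208
r = -226 / √(1397 × 1208) = -226 / 1299.0674 ≈ -0.174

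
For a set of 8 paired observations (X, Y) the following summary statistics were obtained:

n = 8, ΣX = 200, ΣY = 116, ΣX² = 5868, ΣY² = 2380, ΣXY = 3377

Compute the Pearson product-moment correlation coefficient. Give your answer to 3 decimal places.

r = (nΣXY − ΣXΣY) / √[(nΣX² − (ΣX)²)(nΣY² − (ΣY)²)]
Numerator: 8×3377 − 200×116 = 3816
Denominator: √[(46944 − 40000)(19040 − 13456)] = √[6944 × 5584] = 6226.9813
r = 3816 / 6226.9813 ≈ 0.613

0.613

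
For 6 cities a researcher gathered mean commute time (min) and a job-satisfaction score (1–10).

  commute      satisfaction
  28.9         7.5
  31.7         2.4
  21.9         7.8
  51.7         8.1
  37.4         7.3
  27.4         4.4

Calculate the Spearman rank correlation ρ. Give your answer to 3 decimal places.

0.143

Rank commute: 3, 4, 1, 6, 5, 2
Rank satisfaction: 4, 1, 5, 6, 3, 2
d = rank(commute) − rank(satisfaction): -1, 3, -4, 0, 2, 0; Σd² = 30
ρ = 1 − 6Σd² / [n(n²−1)] = 1 − 6×30 / (6×35) = 1 − 180/210 ≈ 0.143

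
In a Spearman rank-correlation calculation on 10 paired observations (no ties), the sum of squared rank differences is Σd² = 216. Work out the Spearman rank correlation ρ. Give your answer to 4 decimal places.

ρ = 1 − 6Σd² / [n(n²−1)] = 1 − 6×216 / (10×99)
  = 1 − 1296/990 = 1 − 1.30909 ≈ -0.3091

-0.3091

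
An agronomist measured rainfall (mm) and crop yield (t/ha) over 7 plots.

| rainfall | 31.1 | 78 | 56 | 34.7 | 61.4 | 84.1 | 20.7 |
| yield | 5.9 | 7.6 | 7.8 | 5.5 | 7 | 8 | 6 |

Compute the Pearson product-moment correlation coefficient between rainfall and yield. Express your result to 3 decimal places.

n = 7, Σx = 366, Σy = 47.8, Σx² = 22662.56, Σy² = 332.66, Σxy = 2630.74
nΣxy − ΣxΣy = 18415.18 − 17494.8 = 920.38
nΣx² − (Σx)² = 158637.92 − 133956 = 24681.92; nΣy² − (Σy)² = 2328.62 − 2284.84 = 43.78
r = 920.38 / √(24681.92 × 43.78) = 920.38 / 1039.5068 ≈ 0.885

0.885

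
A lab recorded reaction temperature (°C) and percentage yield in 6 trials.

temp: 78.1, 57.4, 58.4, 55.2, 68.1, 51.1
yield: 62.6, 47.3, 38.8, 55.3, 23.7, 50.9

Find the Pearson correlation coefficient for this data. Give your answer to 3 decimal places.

0.053

n = 6, Σx = 368.3, Σy = 278.6, Σx² = 23100.79, Σy² = 13872.08, Σxy = 17137.52
nΣxy − ΣxΣy = 102825.12 − 102608.38 = 216.74
nΣx² − (Σx)² = 138604.74 − 135644.89 = 2959.85; nΣy² − (Σy)² = 83232.48 − 77617.96 = 5614.52
r = 216.74 / √(2959.85 × 5614.52) = 216.74 / 4076.5349 ≈ 0.053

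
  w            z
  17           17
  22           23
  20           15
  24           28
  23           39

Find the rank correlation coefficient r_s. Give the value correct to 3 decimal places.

0.800

Rank w: 1, 3, 2, 5, 4
Rank z: 2, 3, 1, 4, 5
d = rank(w) − rank(z): -1, 0, 1, 1, -1; Σd² = 4
ρ = 1 − 6Σd² / [n(n²−1)] = 1 − 6×4 / (5×24) = 1 − 24/120 ≈ 0.800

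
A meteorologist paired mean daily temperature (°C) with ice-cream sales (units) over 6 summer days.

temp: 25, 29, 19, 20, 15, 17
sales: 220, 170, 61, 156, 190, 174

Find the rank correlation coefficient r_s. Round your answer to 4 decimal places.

-0.0857

Rank temp: 5, 6, 3, 4, 1, 2
Rank sales: 6, 3, 1, 2, 5, 4
d = rank(temp) − rank(sales): -1, 3, 2, 2, -4, -2; Σd² = 38
ρ = 1 − 6Σd² / [n(n²−1)] = 1 − 6×38 / (6×35) = 1 − 228/210 ≈ -0.0857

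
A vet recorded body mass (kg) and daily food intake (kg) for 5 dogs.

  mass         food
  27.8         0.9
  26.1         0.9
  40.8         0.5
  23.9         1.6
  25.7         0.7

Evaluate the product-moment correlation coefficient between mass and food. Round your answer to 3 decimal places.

n = 5, Σx = 144.3, Σy = 4.6, Σx² = 4350.39, Σy² = 4.92, Σxy = 125.14
nΣxy − ΣxΣy = 625.7 − 663.78 = -38.08
nΣx² − (Σx)² = 21751.95 − 20822.49 = 929.46; nΣy² − (Σy)² = 24.6 − 21.16 = 3.44
r = -38.08 / √(929.46 × 3.44) = -38.08 / 56.5450 ≈ -0.673

-0.673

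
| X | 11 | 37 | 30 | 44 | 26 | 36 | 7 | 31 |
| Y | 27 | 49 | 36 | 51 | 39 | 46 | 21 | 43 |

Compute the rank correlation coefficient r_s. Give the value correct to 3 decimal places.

0.976

Rank X: 2, 7, 4, 8, 3, 6, 1, 5
Rank Y: 2, 7, 3, 8, 4, 6, 1, 5
d = rank(X) − rank(Y): 0, 0, 1, 0, -1, 0, 0, 0; Σd² = 2
ρ = 1 − 6Σd² / [n(n²−1)] = 1 − 6×2 / (8×63) = 1 − 12/504 ≈ 0.976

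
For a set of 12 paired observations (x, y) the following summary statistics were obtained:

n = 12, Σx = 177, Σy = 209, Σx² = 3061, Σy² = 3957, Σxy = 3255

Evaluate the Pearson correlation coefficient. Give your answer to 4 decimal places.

r = (nΣxy − ΣxΣy) / √[(nΣx² − (Σx)²)(nΣy² − (Σy)²)]
Numerator: 12×3255 − 177×209 = 2067
Denominator: √[(36732 − 31329)(47484 − 43681)] = √[5403 × 3803] = 4532.9471
r = 2067 / 4532.9471 ≈ 0.4560

0.4560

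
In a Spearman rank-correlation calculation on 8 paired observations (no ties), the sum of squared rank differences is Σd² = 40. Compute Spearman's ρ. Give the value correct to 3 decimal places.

ρ = 1 − 6Σd² / [n(n²−1)] = 1 − 6×40 / (8×63)
  = 1 − 240/504 = 1 − 0.4762 ≈ 0.524

0.524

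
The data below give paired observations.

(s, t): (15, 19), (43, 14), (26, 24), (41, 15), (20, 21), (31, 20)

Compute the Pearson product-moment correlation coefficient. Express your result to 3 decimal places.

n = 6, Σs = 176, Σt = 113, Σs² = 5792, Σt² = 2199, Σst = 3166
nΣst − ΣsΣt = 18996 − 19888 = -892
nΣs² − (Σs)² = 34752 − 30976 = 3776; nΣt² − (Σt)² = 13194 − 12769 = 425
r = -892 / √(3776 × 425) = -892 / 1266.8070 ≈ -0.704

-0.704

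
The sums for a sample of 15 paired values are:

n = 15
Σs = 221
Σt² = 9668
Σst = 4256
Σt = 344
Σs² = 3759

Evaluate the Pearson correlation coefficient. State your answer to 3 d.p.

-0.859

r = (nΣst − ΣsΣt) / √[(nΣs² − (Σs)²)(nΣt² − (Σt)²)]
Numerator: 15×4256 − 221×344 = -12184
Denominator: √[(56385 − 48841)(145020 − 118336)] = √[7544 × 26684] = 14188.1675
r = -12184 / 14188.1675 ≈ -0.859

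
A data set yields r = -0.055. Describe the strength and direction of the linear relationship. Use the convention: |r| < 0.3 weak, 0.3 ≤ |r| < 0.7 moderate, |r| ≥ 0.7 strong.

r = -0.055 < 0 so the relationship is negative.
|r| = 0.055, which falls in the weak range.

weak negative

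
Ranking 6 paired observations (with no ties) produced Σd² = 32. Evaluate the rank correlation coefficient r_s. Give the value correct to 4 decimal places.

0.0857

ρ = 1 − 6Σd² / [n(n²−1)] = 1 − 6×32 / (6×35)
  = 1 − 192/210 = 1 − 0.91429 ≈ 0.0857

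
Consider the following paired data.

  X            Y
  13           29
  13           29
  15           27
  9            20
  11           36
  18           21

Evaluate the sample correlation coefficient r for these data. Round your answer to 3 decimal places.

-0.217

n = 6, ΣX = 79, ΣY = 162, ΣX² = 1089, ΣY² = 4548, ΣXY = 2113
nΣXY − ΣXΣY = 12678 − 12798 = -120
nΣX² − (ΣX)² = 6534 − 6241 = 293; nΣY² − (ΣY)² = 27288 − 26244 = 1044
r = -120 / √(293 × 1044) = -120 / 553.0750 ≈ -0.217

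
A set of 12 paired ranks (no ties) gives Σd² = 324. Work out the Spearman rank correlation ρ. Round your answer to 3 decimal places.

ρ = 1 − 6Σd² / [n(n²−1)] = 1 − 6×324 / (12×143)
  = 1 − 1944/1716 = 1 − 1.1329 ≈ -0.133

-0.133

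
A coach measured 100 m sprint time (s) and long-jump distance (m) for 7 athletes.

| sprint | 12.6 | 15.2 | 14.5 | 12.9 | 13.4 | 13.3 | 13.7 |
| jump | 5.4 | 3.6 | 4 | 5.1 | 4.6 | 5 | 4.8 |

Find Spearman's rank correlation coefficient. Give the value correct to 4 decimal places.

Rank sprint: 1, 7, 6, 2, 4, 3, 5
Rank jump: 7, 1, 2, 6, 3, 5, 4
d = rank(sprint) − rank(jump): -6, 6, 4, -4, 1, -2, 1; Σd² = 110
ρ = 1 − 6Σd² / [n(n²−1)] = 1 − 6×110 / (7×48) = 1 − 660/336 ≈ -0.9643

-0.9643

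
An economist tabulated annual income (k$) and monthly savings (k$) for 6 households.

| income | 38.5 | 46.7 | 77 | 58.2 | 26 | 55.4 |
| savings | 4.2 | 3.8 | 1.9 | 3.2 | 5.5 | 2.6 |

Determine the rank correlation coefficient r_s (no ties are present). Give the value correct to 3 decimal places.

-0.943

Rank income: 2, 3, 6, 5, 1, 4
Rank savings: 5, 4, 1, 3, 6, 2
d = rank(income) − rank(savings): -3, -1, 5, 2, -5, 2; Σd² = 68
ρ = 1 − 6Σd² / [n(n²−1)] = 1 − 6×68 / (6×35) = 1 − 408/210 ≈ -0.943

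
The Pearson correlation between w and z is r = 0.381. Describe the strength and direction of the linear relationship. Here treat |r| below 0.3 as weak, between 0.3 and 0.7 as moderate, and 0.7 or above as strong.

moderate positive

r = 0.381 > 0 so the relationship is positive.
|r| = 0.381, which falls in the moderate range.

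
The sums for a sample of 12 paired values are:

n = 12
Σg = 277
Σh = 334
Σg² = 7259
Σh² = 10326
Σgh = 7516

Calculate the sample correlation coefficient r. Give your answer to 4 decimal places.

r = (nΣgh − ΣgΣh) / √[(nΣg² − (Σg)²)(nΣh² − (Σh)²)]
Numerator: 12×7516 − 277×334 = -2326
Denominator: √[(87108 − 76729)(123912 − 111556)] = √[10379 × 12356] = 11324.4392
r = -2326 / 11324.4392 ≈ -0.2054

-0.2054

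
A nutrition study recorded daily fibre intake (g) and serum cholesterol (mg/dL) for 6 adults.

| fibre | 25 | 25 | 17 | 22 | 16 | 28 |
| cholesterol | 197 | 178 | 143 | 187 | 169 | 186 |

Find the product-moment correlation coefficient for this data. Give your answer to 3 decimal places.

0.737

n = 6, Σx = 133, Σy = 1060, Σx² = 3063, Σy² = 189068, Σxy = 23832
nΣxy − ΣxΣy = 142992 − 140980 = 2012
nΣx² − (Σx)² = 18378 − 17689 = 689; nΣy² − (Σy)² = 1134408 − 1123600 = 10808
r = 2012 / √(689 × 10808) = 2012 / 2728.8664 ≈ 0.737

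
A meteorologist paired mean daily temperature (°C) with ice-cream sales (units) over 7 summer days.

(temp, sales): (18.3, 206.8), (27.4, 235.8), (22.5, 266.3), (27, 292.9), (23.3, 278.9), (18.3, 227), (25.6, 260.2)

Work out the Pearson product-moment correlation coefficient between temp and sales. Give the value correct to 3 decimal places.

n = 7, Σx = 162.4, Σy = 1767.9, Σx² = 3854.04, Σy² = 452092.23, Σxy = 41459
nΣxy − ΣxΣy = 290213 − 287106.96 = 3106.04
nΣx² − (Σx)² = 26978.28 − 26373.76 = 604.52; nΣy² − (Σy)² = 3164645.61 − 3125470.41 = 39175.2
r = 3106.04 / √(604.52 × 39175.2) = 3106.04 / 4866.4352 ≈ 0.638

0.638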